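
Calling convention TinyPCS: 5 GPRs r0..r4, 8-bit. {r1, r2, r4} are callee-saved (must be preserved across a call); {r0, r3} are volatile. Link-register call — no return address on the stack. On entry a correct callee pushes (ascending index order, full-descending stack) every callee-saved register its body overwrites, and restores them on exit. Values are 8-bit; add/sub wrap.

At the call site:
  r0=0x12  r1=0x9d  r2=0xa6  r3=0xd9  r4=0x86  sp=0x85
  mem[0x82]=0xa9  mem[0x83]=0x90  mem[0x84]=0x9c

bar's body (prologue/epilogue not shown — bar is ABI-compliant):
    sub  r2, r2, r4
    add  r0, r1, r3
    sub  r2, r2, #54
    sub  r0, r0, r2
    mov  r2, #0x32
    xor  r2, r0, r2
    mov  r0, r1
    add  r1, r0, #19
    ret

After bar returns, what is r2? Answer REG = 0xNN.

prologue: push r1 → mem[0x84]=0x9d, sp=0x84
prologue: push r2 → mem[0x83]=0xa6, sp=0x83
body[0] sub  r2, r2, r4 → r2=0x20
body[1] add  r0, r1, r3 → r0=0x76
body[2] sub  r2, r2, #54 → r2=0xea
body[3] sub  r0, r0, r2 → r0=0x8c
body[4] mov  r2, #0x32 → r2=0x32
body[5] xor  r2, r0, r2 → r2=0xbe
body[6] mov  r0, r1 → r0=0x9d
body[7] add  r1, r0, #19 → r1=0xb0
epilogue: pop r2=0xa6, sp=0x84
epilogue: pop r1=0x9d, sp=0x85
r2 is callee-saved → restored

REG = 0xa6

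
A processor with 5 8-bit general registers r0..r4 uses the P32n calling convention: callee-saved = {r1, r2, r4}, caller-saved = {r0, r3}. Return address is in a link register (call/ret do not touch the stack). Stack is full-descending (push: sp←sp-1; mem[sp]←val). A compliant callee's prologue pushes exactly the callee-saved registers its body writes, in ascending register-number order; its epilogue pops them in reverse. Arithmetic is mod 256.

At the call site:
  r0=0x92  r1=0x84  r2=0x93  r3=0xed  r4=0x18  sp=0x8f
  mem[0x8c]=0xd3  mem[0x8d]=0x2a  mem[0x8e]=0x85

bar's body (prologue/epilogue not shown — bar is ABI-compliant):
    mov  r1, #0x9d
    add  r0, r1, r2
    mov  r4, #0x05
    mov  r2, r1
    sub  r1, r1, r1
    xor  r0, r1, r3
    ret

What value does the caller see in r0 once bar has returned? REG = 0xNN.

prologue: push r1 → mem[0x8e]=0x84, sp=0x8e
prologue: push r2 → mem[0x8d]=0x93, sp=0x8d
prologue: push r4 → mem[0x8c]=0x18, sp=0x8c
body[0] mov  r1, #0x9d → r1=0x9d
body[1] add  r0, r1, r2 → r0=0x30
body[2] mov  r4, #0x05 → r4=0x05
body[3] mov  r2, r1 → r2=0x9d
body[4] sub  r1, r1, r1 → r1=0x00
body[5] xor  r0, r1, r3 → r0=0xed
epilogue: pop r4=0x18, sp=0x8d
epilogue: pop r2=0x93, sp=0x8e
epilogue: pop r1=0x84, sp=0x8f
r0 is caller-saved → body value

REG = 0xed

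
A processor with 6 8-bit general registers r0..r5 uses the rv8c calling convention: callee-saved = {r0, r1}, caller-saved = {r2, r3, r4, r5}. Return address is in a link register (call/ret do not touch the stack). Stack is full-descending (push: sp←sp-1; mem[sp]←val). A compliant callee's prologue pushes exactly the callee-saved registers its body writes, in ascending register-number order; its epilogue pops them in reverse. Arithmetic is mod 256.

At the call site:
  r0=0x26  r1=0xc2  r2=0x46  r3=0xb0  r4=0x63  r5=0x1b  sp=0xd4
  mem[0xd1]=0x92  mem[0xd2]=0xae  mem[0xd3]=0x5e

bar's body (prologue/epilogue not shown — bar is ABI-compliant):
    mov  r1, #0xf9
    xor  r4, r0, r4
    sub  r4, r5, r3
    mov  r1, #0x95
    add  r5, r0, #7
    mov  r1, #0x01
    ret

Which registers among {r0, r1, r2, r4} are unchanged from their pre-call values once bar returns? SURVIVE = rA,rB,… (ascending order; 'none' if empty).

prologue: push r1 → mem[0xd3]=0xc2, sp=0xd3
body[0] mov  r1, #0xf9 → r1=0xf9
body[1] xor  r4, r0, r4 → r4=0x45
body[2] sub  r4, r5, r3 → r4=0x6b
body[3] mov  r1, #0x95 → r1=0x95
body[4] add  r5, r0, #7 → r5=0x2d
body[5] mov  r1, #0x01 → r1=0x01
epilogue: pop r1=0xc2, sp=0xd4
r0: callee-saved, written=False
r1: callee-saved, written=True
r2: caller-saved, written=False
r4: caller-saved, written=True

SURVIVE = r0,r1,r2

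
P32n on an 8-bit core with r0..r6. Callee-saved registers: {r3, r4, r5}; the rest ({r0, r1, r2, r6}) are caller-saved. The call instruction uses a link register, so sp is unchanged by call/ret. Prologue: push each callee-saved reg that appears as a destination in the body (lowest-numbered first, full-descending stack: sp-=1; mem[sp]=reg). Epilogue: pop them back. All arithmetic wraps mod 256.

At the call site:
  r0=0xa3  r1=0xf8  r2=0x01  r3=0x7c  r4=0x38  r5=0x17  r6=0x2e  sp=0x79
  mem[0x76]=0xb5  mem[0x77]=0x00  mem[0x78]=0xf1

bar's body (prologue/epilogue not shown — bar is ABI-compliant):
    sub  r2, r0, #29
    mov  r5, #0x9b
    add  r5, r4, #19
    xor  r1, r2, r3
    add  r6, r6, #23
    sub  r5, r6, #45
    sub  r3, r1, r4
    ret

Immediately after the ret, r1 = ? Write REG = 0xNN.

prologue: push r3 → mem[0x78]=0x7c, sp=0x78
prologue: push r5 → mem[0x77]=0x17, sp=0x77
body[0] sub  r2, r0, #29 → r2=0x86
body[1] mov  r5, #0x9b → r5=0x9b
body[2] add  r5, r4, #19 → r5=0x4b
body[3] xor  r1, r2, r3 → r1=0xfa
body[4] add  r6, r6, #23 → r6=0x45
body[5] sub  r5, r6, #45 → r5=0x18
body[6] sub  r3, r1, r4 → r3=0xc2
epilogue: pop r5=0x17, sp=0x78
epilogue: pop r3=0x7c, sp=0x79
r1 is caller-saved → body value

REG = 0xfa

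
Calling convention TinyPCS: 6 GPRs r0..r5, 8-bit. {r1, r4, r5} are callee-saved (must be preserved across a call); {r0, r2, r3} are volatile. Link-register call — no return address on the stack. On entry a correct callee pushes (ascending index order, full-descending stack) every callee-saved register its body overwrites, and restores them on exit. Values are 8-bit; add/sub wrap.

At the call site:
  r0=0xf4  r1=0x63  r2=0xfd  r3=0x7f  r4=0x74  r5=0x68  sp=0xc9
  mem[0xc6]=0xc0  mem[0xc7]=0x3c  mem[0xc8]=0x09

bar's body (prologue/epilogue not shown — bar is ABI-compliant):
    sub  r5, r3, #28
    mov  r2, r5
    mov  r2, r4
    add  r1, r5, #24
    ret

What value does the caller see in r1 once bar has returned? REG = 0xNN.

REG = 0x63

prologue: push r1 -> mem[0xc8]=0x63, sp=0xc8
prologue: push r5 -> mem[0xc7]=0x68, sp=0xc7
body[0] sub  r5, r3, #28 -> r5=0x63
body[1] mov  r2, r5 -> r2=0x63
body[2] mov  r2, r4 -> r2=0x74
body[3] add  r1, r5, #24 -> r1=0x7b
epilogue: pop r5=0x68, sp=0xc8
epilogue: pop r1=0x63, sp=0xc9
r1 is callee-saved -> restored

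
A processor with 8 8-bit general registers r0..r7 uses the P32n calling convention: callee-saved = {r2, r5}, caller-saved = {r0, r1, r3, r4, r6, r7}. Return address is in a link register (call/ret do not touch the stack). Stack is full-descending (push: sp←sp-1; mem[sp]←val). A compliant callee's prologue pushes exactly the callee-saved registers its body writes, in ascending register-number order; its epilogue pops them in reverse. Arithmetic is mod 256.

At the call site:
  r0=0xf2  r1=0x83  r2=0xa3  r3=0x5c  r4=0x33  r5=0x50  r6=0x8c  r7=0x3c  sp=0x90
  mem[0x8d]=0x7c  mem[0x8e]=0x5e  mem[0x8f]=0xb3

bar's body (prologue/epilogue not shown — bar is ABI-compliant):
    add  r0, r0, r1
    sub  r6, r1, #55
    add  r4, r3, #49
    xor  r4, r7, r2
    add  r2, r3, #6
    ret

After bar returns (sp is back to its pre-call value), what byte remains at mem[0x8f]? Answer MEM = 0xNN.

prologue: push r2 → mem[0x8f]=0xa3, sp=0x8f
body[0] add  r0, r0, r1 → r0=0x75
body[1] sub  r6, r1, #55 → r6=0x4c
body[2] add  r4, r3, #49 → r4=0x8d
body[3] xor  r4, r7, r2 → r4=0x9f
body[4] add  r2, r3, #6 → r2=0x62
epilogue: pop r2=0xa3, sp=0x90
prologue pushed ['r2'] at ['0x8f']

MEM = 0xa3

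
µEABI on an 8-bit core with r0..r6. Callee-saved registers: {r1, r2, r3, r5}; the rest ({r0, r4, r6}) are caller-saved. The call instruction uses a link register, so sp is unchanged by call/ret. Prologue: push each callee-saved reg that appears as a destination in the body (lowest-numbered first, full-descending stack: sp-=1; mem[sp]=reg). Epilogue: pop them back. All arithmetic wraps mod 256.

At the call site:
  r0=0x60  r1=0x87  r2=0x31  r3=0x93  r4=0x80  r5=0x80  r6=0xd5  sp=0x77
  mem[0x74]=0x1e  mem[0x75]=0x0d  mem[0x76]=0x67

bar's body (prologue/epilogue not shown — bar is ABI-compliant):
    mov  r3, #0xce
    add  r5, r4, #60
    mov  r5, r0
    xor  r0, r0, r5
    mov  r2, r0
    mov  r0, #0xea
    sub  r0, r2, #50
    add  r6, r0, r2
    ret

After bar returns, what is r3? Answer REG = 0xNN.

REG = 0x93

prologue: push r2 -> mem[0x76]=0x31, sp=0x76
prologue: push r3 -> mem[0x75]=0x93, sp=0x75
prologue: push r5 -> mem[0x74]=0x80, sp=0x74
body[0] mov  r3, #0xce -> r3=0xce
body[1] add  r5, r4, #60 -> r5=0xbc
body[2] mov  r5, r0 -> r5=0x60
body[3] xor  r0, r0, r5 -> r0=0x00
body[4] mov  r2, r0 -> r2=0x00
body[5] mov  r0, #0xea -> r0=0xea
body[6] sub  r0, r2, #50 -> r0=0xce
body[7] add  r6, r0, r2 -> r6=0xce
epilogue: pop r5=0x80, sp=0x75
epilogue: pop r3=0x93, sp=0x76
epilogue: pop r2=0x31, sp=0x77
r3 is callee-saved -> restored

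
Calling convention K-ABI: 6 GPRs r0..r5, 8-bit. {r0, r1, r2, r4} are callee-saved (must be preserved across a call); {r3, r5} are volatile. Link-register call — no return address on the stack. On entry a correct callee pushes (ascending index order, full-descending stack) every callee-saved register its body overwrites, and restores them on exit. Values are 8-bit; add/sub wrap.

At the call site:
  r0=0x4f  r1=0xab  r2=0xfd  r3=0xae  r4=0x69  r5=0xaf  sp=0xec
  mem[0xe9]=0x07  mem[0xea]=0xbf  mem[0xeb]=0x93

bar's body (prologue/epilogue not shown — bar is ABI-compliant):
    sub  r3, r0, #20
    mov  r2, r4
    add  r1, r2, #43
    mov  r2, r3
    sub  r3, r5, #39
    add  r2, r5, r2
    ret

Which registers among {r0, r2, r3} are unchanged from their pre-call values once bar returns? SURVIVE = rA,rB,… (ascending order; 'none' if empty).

prologue: push r1 → mem[0xeb]=0xab, sp=0xeb
prologue: push r2 → mem[0xea]=0xfd, sp=0xea
body[0] sub  r3, r0, #20 → r3=0x3b
body[1] mov  r2, r4 → r2=0x69
body[2] add  r1, r2, #43 → r1=0x94
body[3] mov  r2, r3 → r2=0x3b
body[4] sub  r3, r5, #39 → r3=0x88
body[5] add  r2, r5, r2 → r2=0xea
epilogue: pop r2=0xfd, sp=0xeb
epilogue: pop r1=0xab, sp=0xec
r0: callee-saved, written=False
r2: callee-saved, written=True
r3: caller-saved, written=True

SURVIVE = r0,r2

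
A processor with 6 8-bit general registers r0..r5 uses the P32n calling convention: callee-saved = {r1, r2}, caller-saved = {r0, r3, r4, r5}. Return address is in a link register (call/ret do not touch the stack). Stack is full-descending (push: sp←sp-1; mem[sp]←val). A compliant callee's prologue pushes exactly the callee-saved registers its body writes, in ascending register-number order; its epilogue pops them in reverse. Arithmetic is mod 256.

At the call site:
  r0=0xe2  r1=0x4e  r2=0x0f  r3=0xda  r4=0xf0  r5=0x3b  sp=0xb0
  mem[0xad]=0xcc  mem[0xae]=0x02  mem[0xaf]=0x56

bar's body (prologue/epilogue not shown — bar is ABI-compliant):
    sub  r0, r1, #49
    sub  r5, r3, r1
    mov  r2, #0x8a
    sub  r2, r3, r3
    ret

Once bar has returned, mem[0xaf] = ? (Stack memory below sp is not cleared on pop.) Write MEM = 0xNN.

prologue: push r2 -> mem[0xaf]=0x0f, sp=0xaf
body[0] sub  r0, r1, #49 -> r0=0x1d
body[1] sub  r5, r3, r1 -> r5=0x8c
body[2] mov  r2, #0x8a -> r2=0x8a
body[3] sub  r2, r3, r3 -> r2=0x00
epilogue: pop r2=0x0f, sp=0xb0
prologue pushed ['r2'] at ['0xaf']

MEM = 0x0f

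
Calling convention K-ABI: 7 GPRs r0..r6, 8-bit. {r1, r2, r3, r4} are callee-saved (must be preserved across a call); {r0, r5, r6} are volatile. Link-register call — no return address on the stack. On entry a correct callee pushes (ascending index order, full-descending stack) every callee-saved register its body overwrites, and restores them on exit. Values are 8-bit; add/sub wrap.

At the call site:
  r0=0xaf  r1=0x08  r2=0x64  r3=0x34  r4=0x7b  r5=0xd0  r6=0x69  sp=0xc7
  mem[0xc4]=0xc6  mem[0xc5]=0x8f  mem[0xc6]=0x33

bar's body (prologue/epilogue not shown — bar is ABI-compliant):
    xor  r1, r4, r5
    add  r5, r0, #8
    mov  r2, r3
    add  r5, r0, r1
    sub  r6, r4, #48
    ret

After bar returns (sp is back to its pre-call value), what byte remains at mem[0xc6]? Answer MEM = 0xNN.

MEM = 0x08

prologue: push r1 → mem[0xc6]=0x08, sp=0xc6
prologue: push r2 → mem[0xc5]=0x64, sp=0xc5
body[0] xor  r1, r4, r5 → r1=0xab
body[1] add  r5, r0, #8 → r5=0xb7
body[2] mov  r2, r3 → r2=0x34
body[3] add  r5, r0, r1 → r5=0x5a
body[4] sub  r6, r4, #48 → r6=0x4b
epilogue: pop r2=0x64, sp=0xc6
epilogue: pop r1=0x08, sp=0xc7
prologue pushed ['r1', 'r2'] at ['0xc6', '0xc5']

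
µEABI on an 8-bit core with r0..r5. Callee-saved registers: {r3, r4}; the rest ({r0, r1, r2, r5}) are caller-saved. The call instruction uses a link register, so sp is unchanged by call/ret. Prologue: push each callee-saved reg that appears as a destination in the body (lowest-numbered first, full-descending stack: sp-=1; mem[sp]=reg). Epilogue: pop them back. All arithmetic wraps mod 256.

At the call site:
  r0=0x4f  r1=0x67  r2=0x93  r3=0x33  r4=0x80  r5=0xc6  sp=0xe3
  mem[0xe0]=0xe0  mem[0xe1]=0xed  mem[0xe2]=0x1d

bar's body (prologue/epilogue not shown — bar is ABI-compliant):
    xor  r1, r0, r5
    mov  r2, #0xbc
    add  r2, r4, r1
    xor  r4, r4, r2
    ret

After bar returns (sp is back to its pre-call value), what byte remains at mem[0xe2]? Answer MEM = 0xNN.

MEM = 0x80

prologue: push r4 → mem[0xe2]=0x80, sp=0xe2
body[0] xor  r1, r0, r5 → r1=0x89
body[1] mov  r2, #0xbc → r2=0xbc
body[2] add  r2, r4, r1 → r2=0x09
body[3] xor  r4, r4, r2 → r4=0x89
epilogue: pop r4=0x80, sp=0xe3
prologue pushed ['r4'] at ['0xe2']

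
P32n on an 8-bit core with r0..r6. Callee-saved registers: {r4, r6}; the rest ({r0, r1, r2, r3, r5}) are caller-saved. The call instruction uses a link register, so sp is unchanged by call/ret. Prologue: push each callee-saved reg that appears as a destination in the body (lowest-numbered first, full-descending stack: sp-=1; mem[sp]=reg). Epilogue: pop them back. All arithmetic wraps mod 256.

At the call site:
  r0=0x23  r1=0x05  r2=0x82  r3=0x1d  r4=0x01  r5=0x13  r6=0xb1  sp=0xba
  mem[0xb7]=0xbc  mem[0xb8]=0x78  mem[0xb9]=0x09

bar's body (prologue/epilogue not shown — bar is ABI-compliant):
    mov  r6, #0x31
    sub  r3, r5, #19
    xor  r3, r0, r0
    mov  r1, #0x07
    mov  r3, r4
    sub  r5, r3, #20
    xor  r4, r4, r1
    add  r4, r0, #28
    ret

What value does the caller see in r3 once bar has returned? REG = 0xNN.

prologue: push r4 → mem[0xb9]=0x01, sp=0xb9
prologue: push r6 → mem[0xb8]=0xb1, sp=0xb8
body[0] mov  r6, #0x31 → r6=0x31
body[1] sub  r3, r5, #19 → r3=0x00
body[2] xor  r3, r0, r0 → r3=0x00
body[3] mov  r1, #0x07 → r1=0x07
body[4] mov  r3, r4 → r3=0x01
body[5] sub  r5, r3, #20 → r5=0xed
body[6] xor  r4, r4, r1 → r4=0x06
body[7] add  r4, r0, #28 → r4=0x3f
epilogue: pop r6=0xb1, sp=0xb9
epilogue: pop r4=0x01, sp=0xba
r3 is caller-saved → body value

REG = 0x01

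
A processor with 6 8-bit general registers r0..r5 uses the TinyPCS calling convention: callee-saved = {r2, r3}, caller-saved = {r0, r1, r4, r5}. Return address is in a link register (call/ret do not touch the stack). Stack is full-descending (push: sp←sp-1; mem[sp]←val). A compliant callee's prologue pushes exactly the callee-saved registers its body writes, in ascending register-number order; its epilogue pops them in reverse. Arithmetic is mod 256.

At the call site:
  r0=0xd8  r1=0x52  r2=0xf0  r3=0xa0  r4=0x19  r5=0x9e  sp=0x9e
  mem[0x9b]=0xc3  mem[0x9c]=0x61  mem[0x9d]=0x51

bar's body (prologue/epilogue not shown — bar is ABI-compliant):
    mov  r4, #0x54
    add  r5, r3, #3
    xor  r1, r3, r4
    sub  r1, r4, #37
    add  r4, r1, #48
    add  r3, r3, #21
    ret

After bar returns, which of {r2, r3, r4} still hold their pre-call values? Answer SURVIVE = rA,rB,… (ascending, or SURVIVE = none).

SURVIVE = r2,r3

prologue: push r3 → mem[0x9d]=0xa0, sp=0x9d
body[0] mov  r4, #0x54 → r4=0x54
body[1] add  r5, r3, #3 → r5=0xa3
body[2] xor  r1, r3, r4 → r1=0xf4
body[3] sub  r1, r4, #37 → r1=0x2f
body[4] add  r4, r1, #48 → r4=0x5f
body[5] add  r3, r3, #21 → r3=0xb5
epilogue: pop r3=0xa0, sp=0x9e
r2: callee-saved, written=False
r3: callee-saved, written=True
r4: caller-saved, written=True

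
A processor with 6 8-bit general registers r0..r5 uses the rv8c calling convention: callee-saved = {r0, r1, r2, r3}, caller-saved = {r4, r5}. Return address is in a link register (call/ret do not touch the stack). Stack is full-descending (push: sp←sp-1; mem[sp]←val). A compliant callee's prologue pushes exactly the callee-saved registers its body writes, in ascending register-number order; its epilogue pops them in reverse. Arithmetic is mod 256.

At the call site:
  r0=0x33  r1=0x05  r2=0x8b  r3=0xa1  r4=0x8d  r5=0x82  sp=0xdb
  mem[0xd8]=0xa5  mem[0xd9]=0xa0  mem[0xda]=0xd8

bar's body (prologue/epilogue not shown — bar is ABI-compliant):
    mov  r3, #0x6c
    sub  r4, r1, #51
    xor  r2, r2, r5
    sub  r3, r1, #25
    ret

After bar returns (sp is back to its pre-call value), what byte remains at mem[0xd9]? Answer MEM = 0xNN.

MEM = 0xa1

prologue: push r2 -> mem[0xda]=0x8b, sp=0xda
prologue: push r3 -> mem[0xd9]=0xa1, sp=0xd9
body[0] mov  r3, #0x6c -> r3=0x6c
body[1] sub  r4, r1, #51 -> r4=0xd2
body[2] xor  r2, r2, r5 -> r2=0x09
body[3] sub  r3, r1, #25 -> r3=0xec
epilogue: pop r3=0xa1, sp=0xda
epilogue: pop r2=0x8b, sp=0xdb
prologue pushed ['r2', 'r3'] at ['0xda', '0xd9']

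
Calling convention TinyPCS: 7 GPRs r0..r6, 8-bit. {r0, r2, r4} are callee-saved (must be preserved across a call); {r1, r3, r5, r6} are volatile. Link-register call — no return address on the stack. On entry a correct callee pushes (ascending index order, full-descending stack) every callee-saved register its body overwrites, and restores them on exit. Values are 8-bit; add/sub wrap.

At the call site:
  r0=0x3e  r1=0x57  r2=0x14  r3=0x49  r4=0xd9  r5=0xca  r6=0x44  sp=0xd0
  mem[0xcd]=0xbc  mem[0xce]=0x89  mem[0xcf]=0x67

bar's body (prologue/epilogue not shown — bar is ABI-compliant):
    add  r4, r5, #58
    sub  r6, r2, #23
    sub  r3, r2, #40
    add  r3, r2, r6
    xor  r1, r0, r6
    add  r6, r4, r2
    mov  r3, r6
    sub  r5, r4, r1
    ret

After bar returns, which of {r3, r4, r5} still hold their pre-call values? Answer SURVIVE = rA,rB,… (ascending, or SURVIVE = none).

SURVIVE = r4

prologue: push r4 -> mem[0xcf]=0xd9, sp=0xcf
body[0] add  r4, r5, #58 -> r4=0x04
body[1] sub  r6, r2, #23 -> r6=0xfd
body[2] sub  r3, r2, #40 -> r3=0xec
body[3] add  r3, r2, r6 -> r3=0x11
body[4] xor  r1, r0, r6 -> r1=0xc3
body[5] add  r6, r4, r2 -> r6=0x18
body[6] mov  r3, r6 -> r3=0x18
body[7] sub  r5, r4, r1 -> r5=0x41
epilogue: pop r4=0xd9, sp=0xd0
r3: caller-saved, written=True
r4: callee-saved, written=True
r5: caller-saved, written=True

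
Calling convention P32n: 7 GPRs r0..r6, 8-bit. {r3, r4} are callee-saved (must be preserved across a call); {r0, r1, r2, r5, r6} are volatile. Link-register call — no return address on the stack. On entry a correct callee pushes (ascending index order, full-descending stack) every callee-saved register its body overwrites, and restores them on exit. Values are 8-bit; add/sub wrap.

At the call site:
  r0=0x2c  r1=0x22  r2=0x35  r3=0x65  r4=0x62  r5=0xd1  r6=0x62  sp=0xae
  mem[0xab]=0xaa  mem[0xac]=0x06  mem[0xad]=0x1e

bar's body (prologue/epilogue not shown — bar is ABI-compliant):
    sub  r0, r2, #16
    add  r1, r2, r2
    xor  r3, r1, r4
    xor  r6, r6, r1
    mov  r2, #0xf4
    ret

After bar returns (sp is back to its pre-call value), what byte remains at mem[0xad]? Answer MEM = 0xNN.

MEM = 0x65

prologue: push r3 → mem[0xad]=0x65, sp=0xad
body[0] sub  r0, r2, #16 → r0=0x25
body[1] add  r1, r2, r2 → r1=0x6a
body[2] xor  r3, r1, r4 → r3=0x08
body[3] xor  r6, r6, r1 → r6=0x08
body[4] mov  r2, #0xf4 → r2=0xf4
epilogue: pop r3=0x65, sp=0xae
prologue pushed ['r3'] at ['0xad']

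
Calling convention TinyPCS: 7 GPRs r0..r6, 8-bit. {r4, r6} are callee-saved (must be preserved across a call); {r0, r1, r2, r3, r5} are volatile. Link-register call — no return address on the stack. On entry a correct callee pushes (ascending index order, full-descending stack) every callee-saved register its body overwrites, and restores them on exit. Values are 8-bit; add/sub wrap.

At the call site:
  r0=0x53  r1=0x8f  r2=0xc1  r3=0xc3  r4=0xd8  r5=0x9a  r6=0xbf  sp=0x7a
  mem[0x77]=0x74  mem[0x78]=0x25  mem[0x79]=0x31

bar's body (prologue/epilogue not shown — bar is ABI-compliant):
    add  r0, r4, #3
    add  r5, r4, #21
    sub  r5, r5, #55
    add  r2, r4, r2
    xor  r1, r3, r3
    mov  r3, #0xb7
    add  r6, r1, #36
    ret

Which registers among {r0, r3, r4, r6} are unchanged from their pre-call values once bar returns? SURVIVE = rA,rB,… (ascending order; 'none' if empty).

prologue: push r6 -> mem[0x79]=0xbf, sp=0x79
body[0] add  r0, r4, #3 -> r0=0xdb
body[1] add  r5, r4, #21 -> r5=0xed
body[2] sub  r5, r5, #55 -> r5=0xb6
body[3] add  r2, r4, r2 -> r2=0x99
body[4] xor  r1, r3, r3 -> r1=0x00
body[5] mov  r3, #0xb7 -> r3=0xb7
body[6] add  r6, r1, #36 -> r6=0x24
epilogue: pop r6=0xbf, sp=0x7a
r0: caller-saved, written=True
r3: caller-saved, written=True
r4: callee-saved, written=False
r6: callee-saved, written=True

SURVIVE = r4,r6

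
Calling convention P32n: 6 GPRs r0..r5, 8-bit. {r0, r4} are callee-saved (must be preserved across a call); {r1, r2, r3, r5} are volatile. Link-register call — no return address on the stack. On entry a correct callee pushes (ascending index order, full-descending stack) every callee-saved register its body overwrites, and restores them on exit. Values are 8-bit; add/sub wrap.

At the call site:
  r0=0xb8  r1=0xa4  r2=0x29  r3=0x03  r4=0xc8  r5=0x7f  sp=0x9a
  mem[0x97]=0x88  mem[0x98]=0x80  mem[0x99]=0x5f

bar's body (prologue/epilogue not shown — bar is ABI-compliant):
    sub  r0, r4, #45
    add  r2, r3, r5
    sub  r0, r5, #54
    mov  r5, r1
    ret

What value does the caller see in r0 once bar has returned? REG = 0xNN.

prologue: push r0 → mem[0x99]=0xb8, sp=0x99
body[0] sub  r0, r4, #45 → r0=0x9b
body[1] add  r2, r3, r5 → r2=0x82
body[2] sub  r0, r5, #54 → r0=0x49
body[3] mov  r5, r1 → r5=0xa4
epilogue: pop r0=0xb8, sp=0x9a
r0 is callee-saved → restored

REG = 0xb8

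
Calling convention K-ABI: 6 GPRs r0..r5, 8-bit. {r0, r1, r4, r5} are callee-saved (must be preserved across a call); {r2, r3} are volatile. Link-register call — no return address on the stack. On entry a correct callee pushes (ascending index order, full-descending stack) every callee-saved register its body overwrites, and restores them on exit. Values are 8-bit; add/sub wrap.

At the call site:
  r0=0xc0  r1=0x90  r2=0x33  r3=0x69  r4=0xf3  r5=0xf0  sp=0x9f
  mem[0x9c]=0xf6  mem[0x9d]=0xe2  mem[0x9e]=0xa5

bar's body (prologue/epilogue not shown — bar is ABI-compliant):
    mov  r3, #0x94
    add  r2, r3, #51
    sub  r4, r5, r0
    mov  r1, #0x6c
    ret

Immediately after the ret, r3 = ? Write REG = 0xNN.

prologue: push r1 -> mem[0x9e]=0x90, sp=0x9e
prologue: push r4 -> mem[0x9d]=0xf3, sp=0x9d
body[0] mov  r3, #0x94 -> r3=0x94
body[1] add  r2, r3, #51 -> r2=0xc7
body[2] sub  r4, r5, r0 -> r4=0x30
body[3] mov  r1, #0x6c -> r1=0x6c
epilogue: pop r4=0xf3, sp=0x9e
epilogue: pop r1=0x90, sp=0x9f
r3 is caller-saved -> body value

REG = 0x94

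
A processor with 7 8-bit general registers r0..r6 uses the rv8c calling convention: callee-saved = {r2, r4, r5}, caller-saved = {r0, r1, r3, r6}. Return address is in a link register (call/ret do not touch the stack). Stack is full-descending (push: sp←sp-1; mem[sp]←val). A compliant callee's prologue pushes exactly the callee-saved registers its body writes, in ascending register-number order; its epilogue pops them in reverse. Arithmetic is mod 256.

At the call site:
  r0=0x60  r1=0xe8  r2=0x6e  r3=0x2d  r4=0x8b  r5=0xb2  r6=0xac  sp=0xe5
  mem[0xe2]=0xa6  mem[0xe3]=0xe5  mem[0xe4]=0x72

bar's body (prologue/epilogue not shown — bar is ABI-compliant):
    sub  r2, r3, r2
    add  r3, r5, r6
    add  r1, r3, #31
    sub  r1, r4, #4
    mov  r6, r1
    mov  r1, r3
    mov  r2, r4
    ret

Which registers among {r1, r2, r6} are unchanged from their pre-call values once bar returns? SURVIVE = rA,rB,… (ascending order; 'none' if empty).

SURVIVE = r2

prologue: push r2 -> mem[0xe4]=0x6e, sp=0xe4
body[0] sub  r2, r3, r2 -> r2=0xbf
body[1] add  r3, r5, r6 -> r3=0x5e
body[2] add  r1, r3, #31 -> r1=0x7d
body[3] sub  r1, r4, #4 -> r1=0x87
body[4] mov  r6, r1 -> r6=0x87
body[5] mov  r1, r3 -> r1=0x5e
body[6] mov  r2, r4 -> r2=0x8b
epilogue: pop r2=0x6e, sp=0xe5
r1: caller-saved, written=True
r2: callee-saved, written=True
r6: caller-saved, written=True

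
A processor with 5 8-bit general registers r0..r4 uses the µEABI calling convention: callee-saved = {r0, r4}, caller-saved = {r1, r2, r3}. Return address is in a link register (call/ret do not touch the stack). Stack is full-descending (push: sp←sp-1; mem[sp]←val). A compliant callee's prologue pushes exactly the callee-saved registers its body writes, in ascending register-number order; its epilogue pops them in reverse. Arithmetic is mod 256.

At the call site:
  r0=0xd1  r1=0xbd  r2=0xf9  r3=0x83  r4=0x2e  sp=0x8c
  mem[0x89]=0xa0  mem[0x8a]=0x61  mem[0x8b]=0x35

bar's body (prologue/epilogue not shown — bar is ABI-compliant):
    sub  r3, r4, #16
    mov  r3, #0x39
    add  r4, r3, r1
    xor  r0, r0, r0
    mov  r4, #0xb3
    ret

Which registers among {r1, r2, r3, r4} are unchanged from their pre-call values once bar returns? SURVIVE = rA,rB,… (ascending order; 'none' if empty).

SURVIVE = r1,r2,r4

prologue: push r0 -> mem[0x8b]=0xd1, sp=0x8b
prologue: push r4 -> mem[0x8a]=0x2e, sp=0x8a
body[0] sub  r3, r4, #16 -> r3=0x1e
body[1] mov  r3, #0x39 -> r3=0x39
body[2] add  r4, r3, r1 -> r4=0xf6
body[3] xor  r0, r0, r0 -> r0=0x00
body[4] mov  r4, #0xb3 -> r4=0xb3
epilogue: pop r4=0x2e, sp=0x8b
epilogue: pop r0=0xd1, sp=0x8c
r1: caller-saved, written=False
r2: caller-saved, written=False
r3: caller-saved, written=True
r4: callee-saved, written=True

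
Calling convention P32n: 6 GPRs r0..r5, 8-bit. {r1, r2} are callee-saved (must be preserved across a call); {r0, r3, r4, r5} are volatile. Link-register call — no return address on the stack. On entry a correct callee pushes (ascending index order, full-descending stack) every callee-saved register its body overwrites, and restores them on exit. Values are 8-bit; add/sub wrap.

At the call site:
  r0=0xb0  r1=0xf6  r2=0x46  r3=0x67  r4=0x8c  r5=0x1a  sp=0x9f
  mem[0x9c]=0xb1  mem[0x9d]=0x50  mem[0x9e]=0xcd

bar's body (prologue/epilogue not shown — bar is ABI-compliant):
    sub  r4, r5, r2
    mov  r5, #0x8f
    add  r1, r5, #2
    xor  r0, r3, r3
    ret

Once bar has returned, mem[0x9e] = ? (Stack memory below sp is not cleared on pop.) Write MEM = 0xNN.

MEM = 0xf6

prologue: push r1 → mem[0x9e]=0xf6, sp=0x9e
body[0] sub  r4, r5, r2 → r4=0xd4
body[1] mov  r5, #0x8f → r5=0x8f
body[2] add  r1, r5, #2 → r1=0x91
body[3] xor  r0, r3, r3 → r0=0x00
epilogue: pop r1=0xf6, sp=0x9f
prologue pushed ['r1'] at ['0x9e']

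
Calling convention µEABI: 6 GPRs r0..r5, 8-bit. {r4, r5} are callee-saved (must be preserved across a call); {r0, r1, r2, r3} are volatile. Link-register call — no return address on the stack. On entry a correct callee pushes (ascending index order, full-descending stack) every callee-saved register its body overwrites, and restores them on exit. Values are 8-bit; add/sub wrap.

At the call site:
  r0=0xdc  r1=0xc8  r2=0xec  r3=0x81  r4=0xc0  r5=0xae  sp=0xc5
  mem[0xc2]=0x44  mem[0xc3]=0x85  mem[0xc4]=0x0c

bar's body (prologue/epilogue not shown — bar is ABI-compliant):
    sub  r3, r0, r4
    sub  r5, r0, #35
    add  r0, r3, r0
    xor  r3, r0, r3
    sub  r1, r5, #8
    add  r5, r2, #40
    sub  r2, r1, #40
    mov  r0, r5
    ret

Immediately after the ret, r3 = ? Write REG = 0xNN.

REG = 0xe4

prologue: push r5 → mem[0xc4]=0xae, sp=0xc4
body[0] sub  r3, r0, r4 → r3=0x1c
body[1] sub  r5, r0, #35 → r5=0xb9
body[2] add  r0, r3, r0 → r0=0xf8
body[3] xor  r3, r0, r3 → r3=0xe4
body[4] sub  r1, r5, #8 → r1=0xb1
body[5] add  r5, r2, #40 → r5=0x14
body[6] sub  r2, r1, #40 → r2=0x89
body[7] mov  r0, r5 → r0=0x14
epilogue: pop r5=0xae, sp=0xc5
r3 is caller-saved → body value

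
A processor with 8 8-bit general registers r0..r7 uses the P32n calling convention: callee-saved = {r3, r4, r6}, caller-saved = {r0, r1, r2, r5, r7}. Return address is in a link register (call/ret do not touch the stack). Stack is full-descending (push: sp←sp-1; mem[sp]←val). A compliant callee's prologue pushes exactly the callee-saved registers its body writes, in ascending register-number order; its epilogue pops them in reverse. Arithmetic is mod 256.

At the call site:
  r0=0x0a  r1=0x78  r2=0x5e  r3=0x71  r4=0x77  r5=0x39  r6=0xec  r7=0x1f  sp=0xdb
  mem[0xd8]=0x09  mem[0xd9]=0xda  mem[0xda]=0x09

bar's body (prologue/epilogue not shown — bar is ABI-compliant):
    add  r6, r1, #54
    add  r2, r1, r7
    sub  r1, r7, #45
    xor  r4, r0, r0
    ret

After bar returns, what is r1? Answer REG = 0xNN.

REG = 0xf2

prologue: push r4 -> mem[0xda]=0x77, sp=0xda
prologue: push r6 -> mem[0xd9]=0xec, sp=0xd9
body[0] add  r6, r1, #54 -> r6=0xae
body[1] add  r2, r1, r7 -> r2=0x97
body[2] sub  r1, r7, #45 -> r1=0xf2
body[3] xor  r4, r0, r0 -> r4=0x00
epilogue: pop r6=0xec, sp=0xda
epilogue: pop r4=0x77, sp=0xdb
r1 is caller-saved -> body value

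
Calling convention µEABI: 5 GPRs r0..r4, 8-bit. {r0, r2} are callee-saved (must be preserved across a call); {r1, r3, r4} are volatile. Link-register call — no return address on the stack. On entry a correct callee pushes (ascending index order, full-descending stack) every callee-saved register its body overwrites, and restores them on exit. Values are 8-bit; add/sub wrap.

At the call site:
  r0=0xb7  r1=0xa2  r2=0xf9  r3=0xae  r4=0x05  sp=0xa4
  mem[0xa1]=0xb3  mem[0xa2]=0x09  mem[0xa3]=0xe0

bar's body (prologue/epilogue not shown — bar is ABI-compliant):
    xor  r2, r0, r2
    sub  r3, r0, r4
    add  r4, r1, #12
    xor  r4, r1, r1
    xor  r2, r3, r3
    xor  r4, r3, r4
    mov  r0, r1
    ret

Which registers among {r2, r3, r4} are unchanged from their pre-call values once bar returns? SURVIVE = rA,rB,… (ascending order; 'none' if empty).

SURVIVE = r2

prologue: push r0 -> mem[0xa3]=0xb7, sp=0xa3
prologue: push r2 -> mem[0xa2]=0xf9, sp=0xa2
body[0] xor  r2, r0, r2 -> r2=0x4e
body[1] sub  r3, r0, r4 -> r3=0xb2
body[2] add  r4, r1, #12 -> r4=0xae
body[3] xor  r4, r1, r1 -> r4=0x00
body[4] xor  r2, r3, r3 -> r2=0x00
body[5] xor  r4, r3, r4 -> r4=0xb2
body[6] mov  r0, r1 -> r0=0xa2
epilogue: pop r2=0xf9, sp=0xa3
epilogue: pop r0=0xb7, sp=0xa4
r2: callee-saved, written=True
r3: caller-saved, written=True
r4: caller-saved, written=True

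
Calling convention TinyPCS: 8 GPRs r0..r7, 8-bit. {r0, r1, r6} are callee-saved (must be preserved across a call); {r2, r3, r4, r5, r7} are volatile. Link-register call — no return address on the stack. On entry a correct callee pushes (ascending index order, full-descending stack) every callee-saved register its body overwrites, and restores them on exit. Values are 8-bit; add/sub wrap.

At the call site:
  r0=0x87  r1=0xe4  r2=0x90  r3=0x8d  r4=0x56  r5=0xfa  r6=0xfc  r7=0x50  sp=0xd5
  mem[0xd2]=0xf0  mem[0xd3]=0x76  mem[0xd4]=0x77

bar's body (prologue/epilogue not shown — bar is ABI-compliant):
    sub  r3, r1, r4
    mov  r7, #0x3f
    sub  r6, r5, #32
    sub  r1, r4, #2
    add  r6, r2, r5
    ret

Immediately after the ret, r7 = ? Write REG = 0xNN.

prologue: push r1 → mem[0xd4]=0xe4, sp=0xd4
prologue: push r6 → mem[0xd3]=0xfc, sp=0xd3
body[0] sub  r3, r1, r4 → r3=0x8e
body[1] mov  r7, #0x3f → r7=0x3f
body[2] sub  r6, r5, #32 → r6=0xda
body[3] sub  r1, r4, #2 → r1=0x54
body[4] add  r6, r2, r5 → r6=0x8a
epilogue: pop r6=0xfc, sp=0xd4
epilogue: pop r1=0xe4, sp=0xd5
r7 is caller-saved → body value

REG = 0x3f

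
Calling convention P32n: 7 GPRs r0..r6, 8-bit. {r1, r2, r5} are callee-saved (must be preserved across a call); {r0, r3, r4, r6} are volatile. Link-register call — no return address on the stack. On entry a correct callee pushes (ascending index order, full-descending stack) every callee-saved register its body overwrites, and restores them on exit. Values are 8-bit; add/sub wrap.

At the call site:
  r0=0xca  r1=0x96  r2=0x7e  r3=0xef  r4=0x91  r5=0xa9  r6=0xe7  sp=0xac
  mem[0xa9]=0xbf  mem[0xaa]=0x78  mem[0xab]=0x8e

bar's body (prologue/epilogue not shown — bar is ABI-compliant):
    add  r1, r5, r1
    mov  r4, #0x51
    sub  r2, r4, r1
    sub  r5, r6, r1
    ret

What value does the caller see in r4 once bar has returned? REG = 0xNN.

prologue: push r1 -> mem[0xab]=0x96, sp=0xab
prologue: push r2 -> mem[0xaa]=0x7e, sp=0xaa
prologue: push r5 -> mem[0xa9]=0xa9, sp=0xa9
body[0] add  r1, r5, r1 -> r1=0x3f
body[1] mov  r4, #0x51 -> r4=0x51
body[2] sub  r2, r4, r1 -> r2=0x12
body[3] sub  r5, r6, r1 -> r5=0xa8
epilogue: pop r5=0xa9, sp=0xaa
epilogue: pop r2=0x7e, sp=0xab
epilogue: pop r1=0x96, sp=0xac
r4 is caller-saved -> body value

REG = 0x51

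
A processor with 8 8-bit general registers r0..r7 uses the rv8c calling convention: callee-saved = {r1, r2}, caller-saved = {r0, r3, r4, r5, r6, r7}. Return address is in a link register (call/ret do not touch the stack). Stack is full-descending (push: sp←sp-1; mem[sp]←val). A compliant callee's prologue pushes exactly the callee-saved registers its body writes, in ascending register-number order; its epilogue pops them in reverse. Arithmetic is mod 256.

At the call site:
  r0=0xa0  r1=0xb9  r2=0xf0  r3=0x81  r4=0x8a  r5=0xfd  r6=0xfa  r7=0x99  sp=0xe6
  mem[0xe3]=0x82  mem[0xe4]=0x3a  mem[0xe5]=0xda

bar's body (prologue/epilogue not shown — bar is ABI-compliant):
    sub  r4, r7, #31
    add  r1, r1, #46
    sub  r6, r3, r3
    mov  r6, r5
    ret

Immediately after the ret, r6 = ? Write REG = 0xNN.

prologue: push r1 → mem[0xe5]=0xb9, sp=0xe5
body[0] sub  r4, r7, #31 → r4=0x7a
body[1] add  r1, r1, #46 → r1=0xe7
body[2] sub  r6, r3, r3 → r6=0x00
body[3] mov  r6, r5 → r6=0xfd
epilogue: pop r1=0xb9, sp=0xe6
r6 is caller-saved → body value

REG = 0xfd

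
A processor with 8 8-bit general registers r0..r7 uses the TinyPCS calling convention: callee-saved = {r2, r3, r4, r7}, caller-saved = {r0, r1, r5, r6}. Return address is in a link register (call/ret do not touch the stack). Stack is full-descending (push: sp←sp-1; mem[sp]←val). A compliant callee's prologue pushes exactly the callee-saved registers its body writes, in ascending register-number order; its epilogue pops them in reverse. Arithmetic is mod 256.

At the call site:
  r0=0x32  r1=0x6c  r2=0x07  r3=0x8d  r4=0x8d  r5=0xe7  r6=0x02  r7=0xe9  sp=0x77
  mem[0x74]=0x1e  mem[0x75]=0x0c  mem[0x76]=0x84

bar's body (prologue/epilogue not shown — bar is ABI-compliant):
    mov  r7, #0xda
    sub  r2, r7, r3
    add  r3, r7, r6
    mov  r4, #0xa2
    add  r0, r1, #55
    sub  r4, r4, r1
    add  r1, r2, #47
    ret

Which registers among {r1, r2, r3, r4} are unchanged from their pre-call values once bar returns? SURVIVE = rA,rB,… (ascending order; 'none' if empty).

prologue: push r2 → mem[0x76]=0x07, sp=0x76
prologue: push r3 → mem[0x75]=0x8d, sp=0x75
prologue: push r4 → mem[0x74]=0x8d, sp=0x74
prologue: push r7 → mem[0x73]=0xe9, sp=0x73
body[0] mov  r7, #0xda → r7=0xda
body[1] sub  r2, r7, r3 → r2=0x4d
body[2] add  r3, r7, r6 → r3=0xdc
body[3] mov  r4, #0xa2 → r4=0xa2
body[4] add  r0, r1, #55 → r0=0xa3
body[5] sub  r4, r4, r1 → r4=0x36
body[6] add  r1, r2, #47 → r1=0x7c
epilogue: pop r7=0xe9, sp=0x74
epilogue: pop r4=0x8d, sp=0x75
epilogue: pop r3=0x8d, sp=0x76
epilogue: pop r2=0x07, sp=0x77
r1: caller-saved, written=True
r2: callee-saved, written=True
r3: callee-saved, written=True
r4: callee-saved, written=True

SURVIVE = r2,r3,r4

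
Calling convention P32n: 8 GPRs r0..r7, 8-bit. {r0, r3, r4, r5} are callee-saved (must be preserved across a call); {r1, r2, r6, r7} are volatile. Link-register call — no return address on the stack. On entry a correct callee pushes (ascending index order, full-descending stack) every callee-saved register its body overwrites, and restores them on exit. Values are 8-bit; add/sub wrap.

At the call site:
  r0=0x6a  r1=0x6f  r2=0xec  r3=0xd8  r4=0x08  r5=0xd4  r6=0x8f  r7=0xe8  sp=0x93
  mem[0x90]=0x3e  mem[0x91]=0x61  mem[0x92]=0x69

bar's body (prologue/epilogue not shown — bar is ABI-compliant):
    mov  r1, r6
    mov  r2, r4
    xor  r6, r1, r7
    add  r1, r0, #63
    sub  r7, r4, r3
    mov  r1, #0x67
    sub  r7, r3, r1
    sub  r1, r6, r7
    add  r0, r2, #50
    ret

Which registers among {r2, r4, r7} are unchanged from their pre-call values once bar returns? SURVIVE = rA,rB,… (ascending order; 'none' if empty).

SURVIVE = r4

prologue: push r0 -> mem[0x92]=0x6a, sp=0x92
body[0] mov  r1, r6 -> r1=0x8f
body[1] mov  r2, r4 -> r2=0x08
body[2] xor  r6, r1, r7 -> r6=0x67
body[3] add  r1, r0, #63 -> r1=0xa9
body[4] sub  r7, r4, r3 -> r7=0x30
body[5] mov  r1, #0x67 -> r1=0x67
body[6] sub  r7, r3, r1 -> r7=0x71
body[7] sub  r1, r6, r7 -> r1=0xf6
body[8] add  r0, r2, #50 -> r0=0x3a
epilogue: pop r0=0x6a, sp=0x93
r2: caller-saved, written=True
r4: callee-saved, written=False
r7: caller-saved, written=True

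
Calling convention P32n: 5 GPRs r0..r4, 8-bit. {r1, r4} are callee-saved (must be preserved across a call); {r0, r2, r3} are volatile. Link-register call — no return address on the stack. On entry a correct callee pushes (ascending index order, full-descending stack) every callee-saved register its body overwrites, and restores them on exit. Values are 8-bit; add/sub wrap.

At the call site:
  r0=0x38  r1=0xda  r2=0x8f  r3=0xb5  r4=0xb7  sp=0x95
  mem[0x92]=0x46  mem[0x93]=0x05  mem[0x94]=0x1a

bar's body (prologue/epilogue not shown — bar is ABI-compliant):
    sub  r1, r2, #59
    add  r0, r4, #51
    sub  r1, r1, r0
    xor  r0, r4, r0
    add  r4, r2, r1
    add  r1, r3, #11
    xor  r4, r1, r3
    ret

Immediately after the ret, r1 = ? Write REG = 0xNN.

REG = 0xda

prologue: push r1 → mem[0x94]=0xda, sp=0x94
prologue: push r4 → mem[0x93]=0xb7, sp=0x93
body[0] sub  r1, r2, #59 → r1=0x54
body[1] add  r0, r4, #51 → r0=0xea
body[2] sub  r1, r1, r0 → r1=0x6a
body[3] xor  r0, r4, r0 → r0=0x5d
body[4] add  r4, r2, r1 → r4=0xf9
body[5] add  r1, r3, #11 → r1=0xc0
body[6] xor  r4, r1, r3 → r4=0x75
epilogue: pop r4=0xb7, sp=0x94
epilogue: pop r1=0xda, sp=0x95
r1 is callee-saved → restored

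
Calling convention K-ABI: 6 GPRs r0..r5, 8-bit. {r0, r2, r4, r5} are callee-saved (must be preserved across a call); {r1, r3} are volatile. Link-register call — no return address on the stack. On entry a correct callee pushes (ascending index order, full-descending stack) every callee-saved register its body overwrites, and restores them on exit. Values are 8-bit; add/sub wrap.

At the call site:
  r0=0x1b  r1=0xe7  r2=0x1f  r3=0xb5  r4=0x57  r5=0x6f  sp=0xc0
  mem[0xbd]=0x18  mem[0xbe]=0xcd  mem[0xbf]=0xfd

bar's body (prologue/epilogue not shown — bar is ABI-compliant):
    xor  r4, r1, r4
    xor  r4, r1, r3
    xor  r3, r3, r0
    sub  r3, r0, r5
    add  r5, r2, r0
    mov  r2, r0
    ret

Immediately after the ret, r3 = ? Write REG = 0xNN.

prologue: push r2 -> mem[0xbf]=0x1f, sp=0xbf
prologue: push r4 -> mem[0xbe]=0x57, sp=0xbe
prologue: push r5 -> mem[0xbd]=0x6f, sp=0xbd
body[0] xor  r4, r1, r4 -> r4=0xb0
body[1] xor  r4, r1, r3 -> r4=0x52
body[2] xor  r3, r3, r0 -> r3=0xae
body[3] sub  r3, r0, r5 -> r3=0xac
body[4] add  r5, r2, r0 -> r5=0x3a
body[5] mov  r2, r0 -> r2=0x1b
epilogue: pop r5=0x6f, sp=0xbe
epilogue: pop r4=0x57, sp=0xbf
epilogue: pop r2=0x1f, sp=0xc0
r3 is caller-saved -> body value

REG = 0xac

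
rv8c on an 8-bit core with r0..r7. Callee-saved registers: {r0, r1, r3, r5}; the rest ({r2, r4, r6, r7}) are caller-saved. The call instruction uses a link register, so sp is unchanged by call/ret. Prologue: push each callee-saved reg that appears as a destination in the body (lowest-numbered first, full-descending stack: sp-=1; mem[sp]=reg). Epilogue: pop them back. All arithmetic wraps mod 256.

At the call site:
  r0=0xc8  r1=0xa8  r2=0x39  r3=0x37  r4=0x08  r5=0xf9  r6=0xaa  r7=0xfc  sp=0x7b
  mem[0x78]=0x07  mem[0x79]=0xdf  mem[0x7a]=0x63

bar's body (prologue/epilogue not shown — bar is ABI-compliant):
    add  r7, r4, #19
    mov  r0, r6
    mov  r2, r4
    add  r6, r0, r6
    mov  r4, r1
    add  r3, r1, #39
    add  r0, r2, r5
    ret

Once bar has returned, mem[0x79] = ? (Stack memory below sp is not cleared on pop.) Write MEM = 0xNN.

MEM = 0x37

prologue: push r0 → mem[0x7a]=0xc8, sp=0x7a
prologue: push r3 → mem[0x79]=0x37, sp=0x79
body[0] add  r7, r4, #19 → r7=0x1b
body[1] mov  r0, r6 → r0=0xaa
body[2] mov  r2, r4 → r2=0x08
body[3] add  r6, r0, r6 → r6=0x54
body[4] mov  r4, r1 → r4=0xa8
body[5] add  r3, r1, #39 → r3=0xcf
body[6] add  r0, r2, r5 → r0=0x01
epilogue: pop r3=0x37, sp=0x7a
epilogue: pop r0=0xc8, sp=0x7b
prologue pushed ['r0', 'r3'] at ['0x7a', '0x79']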